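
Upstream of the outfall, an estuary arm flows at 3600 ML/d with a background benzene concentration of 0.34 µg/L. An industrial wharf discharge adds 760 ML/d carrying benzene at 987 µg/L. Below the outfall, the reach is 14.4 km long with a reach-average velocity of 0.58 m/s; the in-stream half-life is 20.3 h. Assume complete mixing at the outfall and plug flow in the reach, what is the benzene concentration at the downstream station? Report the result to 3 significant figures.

Mixed concentration C = ΣQC/ΣQ = (3600·0.3400 + 760.0·987.0) / 4360 = 751300/4360 = 172.3 µg/L.
Travel time t = 14.4·1000 / 0.58 = 24830 s = 6.897 h.
Half-life 20.3 h → k = ln 2 / 20.3 = 0.03415 h⁻¹ = 0.8195 d⁻¹.
After decay, C = 172.3 × e^(−kt) = 172.3 × 0.7902 = 136.2 µg/L.

136 µg/L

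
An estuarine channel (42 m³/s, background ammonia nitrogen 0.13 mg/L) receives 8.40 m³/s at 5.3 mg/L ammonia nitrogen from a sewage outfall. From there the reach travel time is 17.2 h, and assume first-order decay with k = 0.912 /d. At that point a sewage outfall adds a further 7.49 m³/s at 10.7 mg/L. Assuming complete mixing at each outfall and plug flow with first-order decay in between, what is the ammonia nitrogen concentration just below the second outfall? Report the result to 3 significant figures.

Conservation of mass: C = (42.00·0.1300 + 8.400·5.300) / 50.40 = 49.98/50.40 = 0.9917 mg/L; combined flow 50.40 m³/s.
Decay over the reach: 0.9917·exp(−kt) = 0.9917·0.5202 = 0.5158 mg/L.
At the second outfall, C = (50.40·0.5158 + 7.490·10.70) / (50.40 + 7.490) = 1.833 mg/L.

1.83 mg/L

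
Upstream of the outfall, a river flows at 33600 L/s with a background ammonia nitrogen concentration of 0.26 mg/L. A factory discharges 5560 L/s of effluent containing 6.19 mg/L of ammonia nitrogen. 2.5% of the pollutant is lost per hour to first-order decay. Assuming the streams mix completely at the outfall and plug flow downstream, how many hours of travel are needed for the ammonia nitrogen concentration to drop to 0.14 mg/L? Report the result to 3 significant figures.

Mass balance: C = (33600·0.2600 + 5560·6.190) / 39160 = 43150/39160 = 1.102 mg/L.
2.5%/h lost → k = −ln(1 − 0.025) = 0.02532 h⁻¹.
1.102·exp(−k·t) = 0.14 → t = ln(1.102/0.14)/k = 293400 s = 81.49 h.

81.5 h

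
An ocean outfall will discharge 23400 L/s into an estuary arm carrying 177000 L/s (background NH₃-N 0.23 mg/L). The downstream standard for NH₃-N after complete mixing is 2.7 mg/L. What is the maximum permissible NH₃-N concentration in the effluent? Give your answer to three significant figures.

21.4 mg/L

At the limit, (Qr·Cr + Qe·Cₑ)/(Qr + Qe) = 2.7:
Cₑ = (200400·2.7 − 177000·0.2300) / 23400 = 21.38 mg/L.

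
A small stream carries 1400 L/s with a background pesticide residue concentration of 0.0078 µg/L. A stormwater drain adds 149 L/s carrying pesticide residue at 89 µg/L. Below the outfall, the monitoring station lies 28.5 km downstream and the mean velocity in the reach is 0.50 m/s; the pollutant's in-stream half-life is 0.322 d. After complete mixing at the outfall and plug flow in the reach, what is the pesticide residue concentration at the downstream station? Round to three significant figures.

2.07 µg/L

Mixed concentration C = ΣQC/ΣQ = (1400·0.007800 + 149.0·89.00) / 1549 = 13270/1549 = 8.568 µg/L.
Travel time t = 28.5·1000 / 0.50 = 57000 s = 15.83 h.
Half-life 0.322 d → k = ln 2 / 0.322 = 2.153 d⁻¹.
After decay, C = 8.568 × e^(−kt) = 8.568 × 0.2417 = 2.071 µg/L.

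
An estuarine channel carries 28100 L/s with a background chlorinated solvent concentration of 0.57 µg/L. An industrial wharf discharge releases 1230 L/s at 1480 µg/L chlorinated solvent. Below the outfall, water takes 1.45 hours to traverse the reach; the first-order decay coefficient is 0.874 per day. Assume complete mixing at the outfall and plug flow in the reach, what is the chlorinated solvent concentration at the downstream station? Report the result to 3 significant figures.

59.4 µg/L

Conservation of mass: C = (28100·0.5700 + 1230·1480) / 29330 = 1836000/29330 = 62.61 µg/L.
Decay over the reach: 62.61·exp(−kt) = 62.61·0.9486 = 59.39 µg/L.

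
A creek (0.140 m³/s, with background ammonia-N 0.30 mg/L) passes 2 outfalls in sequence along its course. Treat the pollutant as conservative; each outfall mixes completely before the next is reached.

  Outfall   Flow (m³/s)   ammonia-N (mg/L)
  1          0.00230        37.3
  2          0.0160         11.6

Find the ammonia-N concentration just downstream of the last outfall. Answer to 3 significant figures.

1.98 mg/L

Below outfall 1: Q → 0.1423 m³/s, C = (0.1400·0.3000 + 0.002300·37.30)/0.1423 = 0.8980 mg/L.
Below outfall 2: Q → 0.1583 m³/s, C = (0.1423·0.8980 + 0.01600·11.60)/0.1583 = 1.980 mg/L.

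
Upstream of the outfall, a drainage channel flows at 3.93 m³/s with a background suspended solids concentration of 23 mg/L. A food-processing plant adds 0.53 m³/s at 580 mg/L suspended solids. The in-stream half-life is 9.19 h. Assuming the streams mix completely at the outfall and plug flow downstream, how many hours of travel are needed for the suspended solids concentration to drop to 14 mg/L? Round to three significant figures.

Mixed concentration C = ΣQC/ΣQ = (3.930·23.00 + 0.5300·580.0) / 4.460 = 397.8/4.460 = 89.19 mg/L.
Half-life 9.19 h → k = ln 2 / 9.19 = 0.07542 h⁻¹ = 1.810 d⁻¹.
89.19·exp(−k·t) = 14 → t = ln(89.19/14)/k = 88380 s = 24.55 h.

24.6 h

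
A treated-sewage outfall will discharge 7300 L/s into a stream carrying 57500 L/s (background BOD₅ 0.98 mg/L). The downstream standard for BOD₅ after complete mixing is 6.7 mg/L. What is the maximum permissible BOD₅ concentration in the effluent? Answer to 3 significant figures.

At the limit, (Qr·Cr + Qe·Cₑ)/(Qr + Qe) = 6.7:
Cₑ = (64800·6.7 − 57500·0.9800) / 7300 = 51.75 mg/L.

51.8 mg/L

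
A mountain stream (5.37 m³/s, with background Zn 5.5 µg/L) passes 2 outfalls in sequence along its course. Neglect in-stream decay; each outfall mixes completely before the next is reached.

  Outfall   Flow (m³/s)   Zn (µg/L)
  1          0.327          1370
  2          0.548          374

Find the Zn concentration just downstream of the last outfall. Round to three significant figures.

After outfall 1: Q = 5.370 + 0.3270 = 5.697 m³/s; C = (5.370·5.500 + 0.3270·1370)/5.697 = 83.82 µg/L.
After outfall 2: Q = 5.697 + 0.5480 = 6.245 m³/s; C = (5.697·83.82 + 0.5480·374.0)/6.245 = 109.3 µg/L.

109 µg/L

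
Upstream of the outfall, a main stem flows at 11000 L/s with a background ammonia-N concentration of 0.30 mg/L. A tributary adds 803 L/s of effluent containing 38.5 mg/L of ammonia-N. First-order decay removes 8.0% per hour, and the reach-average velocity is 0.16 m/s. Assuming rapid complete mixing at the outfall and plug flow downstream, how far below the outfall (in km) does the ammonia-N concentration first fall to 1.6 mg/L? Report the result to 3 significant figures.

4.11 km

Mass balance: C = (11000·0.3000 + 803.0·38.50) / 11800 = 34220/11800 = 2.899 mg/L.
8.0%/h lost → k = −ln(1 − 0.08) = 0.08338 h⁻¹.
Set 2.899·exp(−k·t) = 1.6 → t = ln(2.899/1.6)/k = 25660 s = 7.128 h.
Distance = v·t = 0.16·25660 = 4106 m = 4.106 km.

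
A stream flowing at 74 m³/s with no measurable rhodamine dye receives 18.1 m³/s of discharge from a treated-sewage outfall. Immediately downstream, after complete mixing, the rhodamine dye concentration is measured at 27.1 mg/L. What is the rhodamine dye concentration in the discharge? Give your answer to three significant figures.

Mass balance: 74.00·0 + 18.10·Cₑ = 92.10·27.10
→ Cₑ = (92.10·27.10 − 74.00·0) / 18.10 = 137.9 mg/L.

138 mg/L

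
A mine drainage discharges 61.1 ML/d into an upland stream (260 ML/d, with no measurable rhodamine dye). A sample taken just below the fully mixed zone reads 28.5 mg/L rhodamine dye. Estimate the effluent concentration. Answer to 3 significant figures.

150 mg/L

Mass balance: 260.0·0 + 61.10·Cₑ = 321.1·28.50
→ Cₑ = (321.1·28.50 − 260.0·0) / 61.10 = 149.8 mg/L.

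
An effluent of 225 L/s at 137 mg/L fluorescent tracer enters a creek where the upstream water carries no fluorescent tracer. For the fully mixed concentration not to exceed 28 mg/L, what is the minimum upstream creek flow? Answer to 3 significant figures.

876 L/s

Set C_mix = 28: (Q·0 + 225.0·137.0) / (Q + 225.0) = 28
→ Q = 225.0·(137.0 − 28)/(28 − 0) = 875.9 L/s.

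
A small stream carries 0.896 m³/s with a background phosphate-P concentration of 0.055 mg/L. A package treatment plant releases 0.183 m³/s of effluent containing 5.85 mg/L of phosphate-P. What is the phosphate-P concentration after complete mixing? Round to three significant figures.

1.04 mg/L

After mixing, C = (0.8960·0.05500 + 0.1830·5.850) / 1.079 = 1.120/1.079 = 1.038 mg/L.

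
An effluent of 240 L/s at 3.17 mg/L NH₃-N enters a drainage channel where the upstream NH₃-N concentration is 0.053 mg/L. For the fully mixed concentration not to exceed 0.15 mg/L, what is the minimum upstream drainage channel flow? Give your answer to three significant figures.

Set C_mix = 0.15: (Q·0.05300 + 240.0·3.170) / (Q + 240.0) = 0.15
→ Q = 240.0·(3.170 − 0.15)/(0.15 − 0.05300) = 7472 L/s.

7470 L/s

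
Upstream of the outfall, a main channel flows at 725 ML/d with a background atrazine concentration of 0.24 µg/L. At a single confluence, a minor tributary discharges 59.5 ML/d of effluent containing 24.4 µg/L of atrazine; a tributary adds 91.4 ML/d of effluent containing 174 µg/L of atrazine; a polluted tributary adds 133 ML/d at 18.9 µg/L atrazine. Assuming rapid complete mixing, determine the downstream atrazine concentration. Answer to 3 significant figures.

After mixing, C = (725.0·0.2400 + 59.50·24.40 + 91.40·174.0 + 133.0·18.90) / 1009 = 20040/1009 = 19.87 µg/L.

19.9 µg/L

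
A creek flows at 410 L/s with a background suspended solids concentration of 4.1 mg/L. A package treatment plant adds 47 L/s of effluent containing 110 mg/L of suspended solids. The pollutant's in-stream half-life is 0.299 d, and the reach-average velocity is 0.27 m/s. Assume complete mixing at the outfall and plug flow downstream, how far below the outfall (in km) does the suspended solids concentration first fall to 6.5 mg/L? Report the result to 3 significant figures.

8.41 km

Conservation of mass: C = (410.0·4.100 + 47.00·110.0) / 457.0 = 6851/457.0 = 14.99 mg/L.
Half-life 0.299 d → k = ln 2 / 0.299 = 2.318 d⁻¹.
Set 14.99·exp(−k·t) = 6.5 → t = ln(14.99/6.5)/k = 31150 s = 8.651 h.
Distance = v·t = 0.27·31150 = 8409 m = 8.409 km.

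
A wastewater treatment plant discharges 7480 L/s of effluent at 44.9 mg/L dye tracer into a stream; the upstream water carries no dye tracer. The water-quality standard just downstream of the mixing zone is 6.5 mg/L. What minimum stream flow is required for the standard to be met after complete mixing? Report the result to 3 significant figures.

44200 L/s

Set C_mix = 6.5: (Q·0 + 7480·44.90) / (Q + 7480) = 6.5
→ Q = 7480·(44.90 − 6.5)/(6.5 − 0) = 44190 L/s.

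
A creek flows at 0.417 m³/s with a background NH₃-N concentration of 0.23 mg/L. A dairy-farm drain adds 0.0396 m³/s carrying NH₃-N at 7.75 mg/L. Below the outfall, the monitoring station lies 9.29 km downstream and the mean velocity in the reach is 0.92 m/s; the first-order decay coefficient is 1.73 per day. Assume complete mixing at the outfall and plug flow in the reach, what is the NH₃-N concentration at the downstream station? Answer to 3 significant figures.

Mass balance: C = (0.4170·0.2300 + 0.03960·7.750) / 0.4566 = 0.4028/0.4566 = 0.8822 mg/L.
Travel time t = 9.29·1000 / 0.92 = 10100 s = 2.805 h.
After decay, C = 0.8822 × e^(−kt) = 0.8822 × 0.8169 = 0.7207 mg/L.

0.721 mg/L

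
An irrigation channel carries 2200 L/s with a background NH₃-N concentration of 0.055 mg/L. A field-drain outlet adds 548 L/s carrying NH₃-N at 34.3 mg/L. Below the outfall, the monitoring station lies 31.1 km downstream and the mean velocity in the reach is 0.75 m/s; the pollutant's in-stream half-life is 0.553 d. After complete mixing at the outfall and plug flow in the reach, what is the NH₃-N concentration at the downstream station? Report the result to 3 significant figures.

Flow-weighted average: C = (2200·0.05500 + 548.0·34.30) / 2748 = 18920/2748 = 6.884 mg/L.
Travel time t = 31.1·1000 / 0.75 = 41470 s = 11.52 h.
Half-life 0.553 d → k = ln 2 / 0.553 = 1.253 d⁻¹.
After decay, C = 6.884 × e^(−kt) = 6.884 × 0.5480 = 3.772 mg/L.

3.77 mg/L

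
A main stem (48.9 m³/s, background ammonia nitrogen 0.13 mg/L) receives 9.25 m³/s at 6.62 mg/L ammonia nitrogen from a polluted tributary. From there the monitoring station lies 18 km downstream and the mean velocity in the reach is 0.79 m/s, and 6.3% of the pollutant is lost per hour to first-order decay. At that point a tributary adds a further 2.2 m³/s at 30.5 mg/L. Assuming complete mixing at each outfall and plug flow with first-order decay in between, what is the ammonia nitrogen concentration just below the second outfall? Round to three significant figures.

1.85 mg/L

Mixed concentration C = ΣQC/ΣQ = (48.90·0.1300 + 9.250·6.620) / 58.15 = 67.59/58.15 = 1.162 mg/L; combined flow 58.15 m³/s.
Travel time t = 18·1000 / 0.79 = 22780 s = 6.329 h.
6.3%/h lost → k = −ln(1 − 0.063) = 0.06507 h⁻¹.
After decay, C = 1.162 × e^(−kt) = 1.162 × 0.6624 = 0.7700 mg/L.
Second outfall: C = (58.15·0.7700 + 2.200·30.50)/60.35 = 1.854 mg/L.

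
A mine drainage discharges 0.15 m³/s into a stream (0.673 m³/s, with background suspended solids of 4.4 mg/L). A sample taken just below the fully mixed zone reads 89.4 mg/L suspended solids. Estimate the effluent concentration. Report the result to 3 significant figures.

471 mg/L

Mass balance: 0.6730·4.400 + 0.1500·Cₑ = 0.8230·89.40
→ Cₑ = (0.8230·89.40 − 0.6730·4.400) / 0.1500 = 470.8 mg/L.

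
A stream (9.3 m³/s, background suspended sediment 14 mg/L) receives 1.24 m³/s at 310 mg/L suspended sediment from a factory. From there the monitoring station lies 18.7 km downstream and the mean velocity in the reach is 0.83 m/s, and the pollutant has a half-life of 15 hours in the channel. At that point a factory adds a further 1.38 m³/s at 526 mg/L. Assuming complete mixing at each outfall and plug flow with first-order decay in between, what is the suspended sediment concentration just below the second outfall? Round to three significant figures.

93.2 mg/L

Mass balance: C = (9.300·14.00 + 1.240·310.0) / 10.54 = 514.6/10.54 = 48.82 mg/L; combined flow 10.54 m³/s.
Travel time t = 18.7·1000 / 0.83 = 22530 s = 6.258 h.
Half-life 15 h → k = ln 2 / 15 = 0.04621 h⁻¹ = 1.109 d⁻¹.
Applying C = C₀e^(−kt): 48.82 × 0.7489 = 36.56 mg/L.
Second outfall: C = (10.54·36.56 + 1.380·526.0)/11.92 = 93.23 mg/L.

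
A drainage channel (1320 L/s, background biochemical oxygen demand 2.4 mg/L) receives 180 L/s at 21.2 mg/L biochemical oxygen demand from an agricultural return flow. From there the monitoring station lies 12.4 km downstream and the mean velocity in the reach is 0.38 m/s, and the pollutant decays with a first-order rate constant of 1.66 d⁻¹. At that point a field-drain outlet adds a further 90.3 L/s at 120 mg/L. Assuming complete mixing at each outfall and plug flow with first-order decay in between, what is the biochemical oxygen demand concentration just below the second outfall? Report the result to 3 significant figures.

Flow-weighted average: C = (1320·2.400 + 180.0·21.20) / 1500 = 6984/1500 = 4.656 mg/L; combined flow 1500 L/s.
Travel time t = 12.4·1000 / 0.38 = 32630 s = 9.064 h.
Decay over the reach: 4.656·exp(−kt) = 4.656·0.5342 = 2.487 mg/L.
Second outfall: C = (1500·2.487 + 90.30·120.0)/1590 = 9.160 mg/L.

9.16 mg/L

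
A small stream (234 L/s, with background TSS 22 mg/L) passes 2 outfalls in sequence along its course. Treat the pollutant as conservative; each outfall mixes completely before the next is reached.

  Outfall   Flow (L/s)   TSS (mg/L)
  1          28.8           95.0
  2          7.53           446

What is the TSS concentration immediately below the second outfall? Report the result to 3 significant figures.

41.6 mg/L

After outfall 1: Q = 234.0 + 28.80 = 262.8 L/s; C = (234.0·22.00 + 28.80·95.00)/262.8 = 30.00 mg/L.
After outfall 2: Q = 262.8 + 7.530 = 270.3 L/s; C = (262.8·30.00 + 7.530·446.0)/270.3 = 41.59 mg/L.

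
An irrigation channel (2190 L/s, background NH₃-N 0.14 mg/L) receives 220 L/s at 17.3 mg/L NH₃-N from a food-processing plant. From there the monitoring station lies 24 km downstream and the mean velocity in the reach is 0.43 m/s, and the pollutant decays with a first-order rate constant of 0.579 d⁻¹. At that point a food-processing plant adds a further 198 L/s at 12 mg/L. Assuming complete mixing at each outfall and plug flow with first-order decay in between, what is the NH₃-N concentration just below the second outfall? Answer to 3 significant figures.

Conservation of mass: C = (2190·0.1400 + 220.0·17.30) / 2410 = 4113/2410 = 1.706 mg/L; combined flow 2410 L/s.
Travel time t = 24·1000 / 0.43 = 55810 s = 15.50 h.
First-order decay: C = 1.706·exp(−k·t) = 1.706·0.6880 = 1.174 mg/L.
At the second outfall, C = (2410·1.174 + 198.0·12.00) / (2410 + 198.0) = 1.996 mg/L.

2.00 mg/L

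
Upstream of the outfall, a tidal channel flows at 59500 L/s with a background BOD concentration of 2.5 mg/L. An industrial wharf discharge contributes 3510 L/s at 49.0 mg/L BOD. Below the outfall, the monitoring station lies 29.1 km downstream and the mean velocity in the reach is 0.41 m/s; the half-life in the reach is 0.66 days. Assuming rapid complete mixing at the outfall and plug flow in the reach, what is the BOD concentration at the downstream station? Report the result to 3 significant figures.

Flow-weighted average: C = (59500·2.500 + 3510·49.00) / 63010 = 320700/63010 = 5.090 mg/L.
Travel time t = 29.1·1000 / 0.41 = 70980 s = 19.72 h.
Half-life 0.66 d → k = ln 2 / 0.66 = 1.050 d⁻¹.
Applying C = C₀e^(−kt): 5.090 × 0.4220 = 2.148 mg/L.

2.15 mg/L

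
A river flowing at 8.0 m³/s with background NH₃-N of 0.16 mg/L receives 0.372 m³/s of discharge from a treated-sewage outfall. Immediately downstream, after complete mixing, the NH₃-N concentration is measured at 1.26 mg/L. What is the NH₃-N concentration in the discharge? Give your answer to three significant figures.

24.9 mg/L

Mass balance: 8.000·0.1600 + 0.3720·Cₑ = 8.372·1.260
→ Cₑ = (8.372·1.260 − 8.000·0.1600) / 0.3720 = 24.92 mg/L.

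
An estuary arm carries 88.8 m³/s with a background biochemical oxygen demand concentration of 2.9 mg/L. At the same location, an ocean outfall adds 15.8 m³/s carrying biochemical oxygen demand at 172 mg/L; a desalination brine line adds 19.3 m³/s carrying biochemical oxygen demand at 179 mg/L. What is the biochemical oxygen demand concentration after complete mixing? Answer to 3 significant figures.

Flow-weighted average: C = (88.80·2.900 + 15.80·172.0 + 19.30·179.0) / 123.9 = 6430/123.9 = 51.90 mg/L.

51.9 mg/L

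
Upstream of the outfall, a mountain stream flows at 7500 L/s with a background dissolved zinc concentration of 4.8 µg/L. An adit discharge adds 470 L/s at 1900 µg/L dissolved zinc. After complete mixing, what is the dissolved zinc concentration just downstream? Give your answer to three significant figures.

117 µg/L

Conservation of mass: C = (7500·4.800 + 470.0·1900) / 7970 = 929000/7970 = 116.6 µg/L.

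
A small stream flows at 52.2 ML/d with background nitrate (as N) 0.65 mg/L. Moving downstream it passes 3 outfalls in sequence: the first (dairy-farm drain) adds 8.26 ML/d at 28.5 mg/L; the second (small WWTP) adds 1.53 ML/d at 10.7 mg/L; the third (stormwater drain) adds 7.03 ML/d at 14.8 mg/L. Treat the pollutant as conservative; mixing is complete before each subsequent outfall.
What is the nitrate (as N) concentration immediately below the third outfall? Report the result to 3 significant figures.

5.65 mg/L

After outfall 1: Q = 52.20 + 8.260 = 60.46 ML/d; C = (52.20·0.6500 + 8.260·28.50)/60.46 = 4.455 mg/L.
After outfall 2: Q = 60.46 + 1.530 = 61.99 ML/d; C = (60.46·4.455 + 1.530·10.70)/61.99 = 4.609 mg/L.
After outfall 3: Q = 61.99 + 7.030 = 69.02 ML/d; C = (61.99·4.609 + 7.030·14.80)/69.02 = 5.647 mg/L.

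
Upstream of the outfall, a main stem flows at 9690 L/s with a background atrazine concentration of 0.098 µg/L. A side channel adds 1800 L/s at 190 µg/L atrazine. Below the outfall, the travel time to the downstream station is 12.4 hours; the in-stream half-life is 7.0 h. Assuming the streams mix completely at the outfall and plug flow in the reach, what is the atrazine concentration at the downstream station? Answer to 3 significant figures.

8.74 µg/L

Conservation of mass: C = (9690·0.09800 + 1800·190.0) / 11490 = 342900/11490 = 29.85 µg/L.
Half-life 7.0 h → k = ln 2 / 7.0 = 0.09902 h⁻¹ = 2.377 d⁻¹.
Decay over the reach: 29.85·exp(−kt) = 29.85·0.2929 = 8.743 µg/L.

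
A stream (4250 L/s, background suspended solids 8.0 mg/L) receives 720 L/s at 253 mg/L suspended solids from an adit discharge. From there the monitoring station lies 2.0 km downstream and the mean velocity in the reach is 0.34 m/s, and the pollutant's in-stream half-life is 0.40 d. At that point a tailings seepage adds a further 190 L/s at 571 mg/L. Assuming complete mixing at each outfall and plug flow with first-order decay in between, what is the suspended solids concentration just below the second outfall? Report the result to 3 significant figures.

Flow-weighted average: C = (4250·8.000 + 720.0·253.0) / 4970 = 216200/4970 = 43.49 mg/L; combined flow 4970 L/s.
Travel time t = 2.0·1000 / 0.34 = 5882 s = 1.634 h.
Half-life 0.40 d → k = ln 2 / 0.40 = 1.733 d⁻¹.
First-order decay: C = 43.49·exp(−k·t) = 43.49·0.8887 = 38.65 mg/L.
Second outfall: C = (4970·38.65 + 190.0·571.0)/5160 = 58.25 mg/L.

58.3 mg/L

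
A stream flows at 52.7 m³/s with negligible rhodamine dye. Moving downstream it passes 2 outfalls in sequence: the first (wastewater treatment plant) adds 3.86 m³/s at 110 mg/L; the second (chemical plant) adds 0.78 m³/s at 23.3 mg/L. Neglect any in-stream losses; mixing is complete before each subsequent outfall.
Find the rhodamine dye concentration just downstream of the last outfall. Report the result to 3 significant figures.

7.72 mg/L

Outfall 1: combined Q = 56.56 m³/s; C = (52.70·0 + 3.860·110.0)/56.56 = 7.507 mg/L.
Outfall 2: combined Q = 57.34 m³/s; C = (56.56·7.507 + 0.7800·23.30)/57.34 = 7.722 mg/L.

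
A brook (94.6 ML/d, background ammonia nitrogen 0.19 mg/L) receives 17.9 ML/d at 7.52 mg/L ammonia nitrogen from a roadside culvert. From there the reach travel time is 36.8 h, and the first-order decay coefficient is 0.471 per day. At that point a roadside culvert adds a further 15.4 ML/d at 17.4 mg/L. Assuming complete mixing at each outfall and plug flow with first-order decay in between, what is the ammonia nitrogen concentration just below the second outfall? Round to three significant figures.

2.67 mg/L

Conservation of mass: C = (94.60·0.1900 + 17.90·7.520) / 112.5 = 152.6/112.5 = 1.356 mg/L; combined flow 112.5 ML/d.
Decay over the reach: 1.356·exp(−kt) = 1.356·0.4857 = 0.6587 mg/L.
At the second outfall, C = (112.5·0.6587 + 15.40·17.40) / (112.5 + 15.40) = 2.674 mg/L.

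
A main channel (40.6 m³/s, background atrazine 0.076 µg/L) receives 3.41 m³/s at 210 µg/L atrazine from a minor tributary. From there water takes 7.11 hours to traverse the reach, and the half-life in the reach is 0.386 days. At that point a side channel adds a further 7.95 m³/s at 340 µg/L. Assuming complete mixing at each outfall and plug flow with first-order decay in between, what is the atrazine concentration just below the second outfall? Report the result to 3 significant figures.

Conservation of mass: C = (40.60·0.07600 + 3.410·210.0) / 44.01 = 719.2/44.01 = 16.34 µg/L; combined flow 44.01 m³/s.
Half-life 0.386 d → k = ln 2 / 0.386 = 1.796 d⁻¹.
Decay over the reach: 16.34·exp(−kt) = 16.34·0.5874 = 9.600 µg/L.
Second outfall: C = (44.01·9.600 + 7.950·340.0)/51.96 = 60.15 µg/L.

60.2 µg/L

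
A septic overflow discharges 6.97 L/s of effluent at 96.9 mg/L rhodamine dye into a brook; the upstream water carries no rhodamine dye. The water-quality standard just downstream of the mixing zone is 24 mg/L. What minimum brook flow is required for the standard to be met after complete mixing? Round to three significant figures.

Set C_mix = 24: (Q·0 + 6.970·96.90) / (Q + 6.970) = 24
→ Q = 6.970·(96.90 − 24)/(24 − 0) = 21.17 L/s.

21.2 L/s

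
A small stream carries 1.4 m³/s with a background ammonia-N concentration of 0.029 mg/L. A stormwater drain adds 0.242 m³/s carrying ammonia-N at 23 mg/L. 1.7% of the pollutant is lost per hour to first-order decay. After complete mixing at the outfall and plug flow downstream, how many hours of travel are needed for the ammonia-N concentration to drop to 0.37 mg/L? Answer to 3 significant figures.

130 h

Mixed concentration C = ΣQC/ΣQ = (1.400·0.02900 + 0.2420·23.00) / 1.642 = 5.607/1.642 = 3.414 mg/L.
1.7%/h lost → k = −ln(1 − 0.017) = 0.01715 h⁻¹.
3.414·exp(−k·t) = 0.37 → t = ln(3.414/0.37)/k = 466600 s = 129.6 h.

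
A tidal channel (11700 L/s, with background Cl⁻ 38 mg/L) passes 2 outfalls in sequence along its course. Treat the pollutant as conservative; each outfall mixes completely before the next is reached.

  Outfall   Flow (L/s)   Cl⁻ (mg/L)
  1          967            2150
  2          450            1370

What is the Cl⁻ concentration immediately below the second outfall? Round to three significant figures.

239 mg/L

After outfall 1: Q = 11700 + 967.0 = 12670 L/s; C = (11700·38.00 + 967.0·2150)/12670 = 199.2 mg/L.
After outfall 2: Q = 12670 + 450.0 = 13120 L/s; C = (12670·199.2 + 450.0·1370)/13120 = 239.4 mg/L.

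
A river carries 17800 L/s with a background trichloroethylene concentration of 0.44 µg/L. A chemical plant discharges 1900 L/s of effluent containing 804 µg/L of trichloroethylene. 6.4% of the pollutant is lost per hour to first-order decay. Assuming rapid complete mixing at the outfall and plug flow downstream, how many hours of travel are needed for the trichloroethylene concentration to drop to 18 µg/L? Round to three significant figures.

Mass balance: C = (17800·0.4400 + 1900·804.0) / 19700 = 1535000/19700 = 77.94 µg/L.
6.4%/h lost → k = −ln(1 − 0.064) = 0.06614 h⁻¹.
77.94·exp(−k·t) = 18 → t = ln(77.94/18)/k = 79770 s = 22.16 h.

22.2 h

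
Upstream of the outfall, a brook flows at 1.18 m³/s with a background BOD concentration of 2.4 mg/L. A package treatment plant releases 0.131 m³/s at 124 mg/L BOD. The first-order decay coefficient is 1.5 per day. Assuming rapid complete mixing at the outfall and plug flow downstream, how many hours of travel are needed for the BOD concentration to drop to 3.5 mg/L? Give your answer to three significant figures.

22.8 h

Conservation of mass: C = (1.180·2.400 + 0.1310·124.0) / 1.311 = 19.08/1.311 = 14.55 mg/L.
14.55·exp(−k·t) = 3.5 → t = ln(14.55/3.5)/k = 82070 s = 22.80 h.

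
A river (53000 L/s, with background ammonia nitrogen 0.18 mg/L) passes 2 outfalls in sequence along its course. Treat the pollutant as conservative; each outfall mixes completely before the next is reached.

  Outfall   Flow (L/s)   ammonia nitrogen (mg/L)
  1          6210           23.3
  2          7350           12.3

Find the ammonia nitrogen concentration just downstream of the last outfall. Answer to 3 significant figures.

Outfall 1: combined Q = 59210 L/s; C = (53000·0.1800 + 6210·23.30)/59210 = 2.605 mg/L.
Outfall 2: combined Q = 66560 L/s; C = (59210·2.605 + 7350·12.30)/66560 = 3.675 mg/L.

3.68 mg/L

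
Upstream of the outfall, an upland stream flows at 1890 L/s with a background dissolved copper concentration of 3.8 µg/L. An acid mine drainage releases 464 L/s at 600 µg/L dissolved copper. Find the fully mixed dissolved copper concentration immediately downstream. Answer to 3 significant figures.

Mass balance: C = (1890·3.800 + 464.0·600.0) / 2354 = 285600/2354 = 121.3 µg/L.

121 µg/L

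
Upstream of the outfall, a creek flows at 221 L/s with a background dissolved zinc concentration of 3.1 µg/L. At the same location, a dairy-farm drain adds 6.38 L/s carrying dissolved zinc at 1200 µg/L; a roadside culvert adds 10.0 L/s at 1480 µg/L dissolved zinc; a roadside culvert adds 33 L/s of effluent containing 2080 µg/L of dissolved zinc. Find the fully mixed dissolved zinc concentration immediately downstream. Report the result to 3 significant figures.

Mass balance: C = (221.0·3.100 + 6.380·1200 + 10.00·1480 + 33.00·2080) / 270.4 = 91780/270.4 = 339.5 µg/L.

339 µg/L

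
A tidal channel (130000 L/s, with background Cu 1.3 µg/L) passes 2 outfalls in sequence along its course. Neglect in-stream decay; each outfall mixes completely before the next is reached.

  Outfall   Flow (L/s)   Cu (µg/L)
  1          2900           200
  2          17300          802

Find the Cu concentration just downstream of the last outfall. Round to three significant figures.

97.4 µg/L

Outfall 1: combined Q = 132900 L/s; C = (130000·1.300 + 2900·200.0)/132900 = 5.636 µg/L.
Outfall 2: combined Q = 150200 L/s; C = (132900·5.636 + 17300·802.0)/150200 = 97.36 µg/L.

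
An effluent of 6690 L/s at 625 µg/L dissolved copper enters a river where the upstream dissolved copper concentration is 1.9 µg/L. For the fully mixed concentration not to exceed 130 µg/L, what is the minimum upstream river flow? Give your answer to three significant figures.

Set C_mix = 130: (Q·1.900 + 6690·625.0) / (Q + 6690) = 130
→ Q = 6690·(625.0 − 130)/(130 − 1.900) = 25850 L/s.

25900 L/s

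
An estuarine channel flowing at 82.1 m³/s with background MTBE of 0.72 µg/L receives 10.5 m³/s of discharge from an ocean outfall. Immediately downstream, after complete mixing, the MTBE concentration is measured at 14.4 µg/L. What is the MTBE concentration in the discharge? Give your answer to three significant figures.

121 µg/L

Mass balance: 82.10·0.7200 + 10.50·Cₑ = 92.60·14.40
→ Cₑ = (92.60·14.40 − 82.10·0.7200) / 10.50 = 121.4 µg/L.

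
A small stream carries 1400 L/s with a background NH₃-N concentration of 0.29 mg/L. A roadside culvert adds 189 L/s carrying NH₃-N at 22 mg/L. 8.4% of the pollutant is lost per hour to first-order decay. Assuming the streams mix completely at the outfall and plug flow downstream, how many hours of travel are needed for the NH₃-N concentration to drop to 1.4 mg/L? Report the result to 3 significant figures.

8.19 h

Flow-weighted average: C = (1400·0.2900 + 189.0·22.00) / 1589 = 4564/1589 = 2.872 mg/L.
8.4%/h lost → k = −ln(1 − 0.084) = 0.08774 h⁻¹.
2.872·exp(−k·t) = 1.4 → t = ln(2.872/1.4)/k = 29490 s = 8.190 h.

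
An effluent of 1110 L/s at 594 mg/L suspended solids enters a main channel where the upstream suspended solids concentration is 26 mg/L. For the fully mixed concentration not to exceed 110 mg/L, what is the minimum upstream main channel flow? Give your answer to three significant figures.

Set C_mix = 110: (Q·26.00 + 1110·594.0) / (Q + 1110) = 110
→ Q = 1110·(594.0 − 110)/(110 − 26.00) = 6396 L/s.

6400 L/s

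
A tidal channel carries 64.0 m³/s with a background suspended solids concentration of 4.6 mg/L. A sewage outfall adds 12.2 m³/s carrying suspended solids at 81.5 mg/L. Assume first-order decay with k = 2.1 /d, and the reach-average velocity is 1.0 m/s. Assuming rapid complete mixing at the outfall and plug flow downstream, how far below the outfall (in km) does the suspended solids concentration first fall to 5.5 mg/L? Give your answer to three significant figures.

Mass balance: C = (64.00·4.600 + 12.20·81.50) / 76.20 = 1289/76.20 = 16.91 mg/L.
Set 16.91·exp(−k·t) = 5.5 → t = ln(16.91/5.5)/k = 46210 s = 12.84 h.
Distance = v·t = 1.0·46210 = 46210 m = 46.21 km.

46.2 km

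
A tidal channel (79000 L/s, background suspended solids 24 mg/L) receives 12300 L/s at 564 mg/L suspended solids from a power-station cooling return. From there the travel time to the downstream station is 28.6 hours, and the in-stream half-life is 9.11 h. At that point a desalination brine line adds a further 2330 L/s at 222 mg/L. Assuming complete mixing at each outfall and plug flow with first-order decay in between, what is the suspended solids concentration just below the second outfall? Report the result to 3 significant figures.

Conservation of mass: C = (79000·24.00 + 12300·564.0) / 91300 = 8833000/91300 = 96.75 mg/L; combined flow 91300 L/s.
Half-life 9.11 h → k = ln 2 / 9.11 = 0.07609 h⁻¹ = 1.826 d⁻¹.
First-order decay: C = 96.75·exp(−k·t) = 96.75·0.1135 = 10.98 mg/L.
Second outfall: C = (91300·10.98 + 2330·222.0)/93630 = 16.23 mg/L.

16.2 mg/L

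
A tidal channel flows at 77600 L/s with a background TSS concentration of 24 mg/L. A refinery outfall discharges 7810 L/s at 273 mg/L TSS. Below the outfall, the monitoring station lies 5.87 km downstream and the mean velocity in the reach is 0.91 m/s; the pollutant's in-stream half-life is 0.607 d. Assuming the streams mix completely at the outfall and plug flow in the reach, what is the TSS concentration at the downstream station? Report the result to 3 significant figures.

42.9 mg/L

Mass balance: C = (77600·24.00 + 7810·273.0) / 85410 = 3995000/85410 = 46.77 mg/L.
Travel time t = 5.87·1000 / 0.91 = 6451 s = 1.792 h.
Half-life 0.607 d → k = ln 2 / 0.607 = 1.142 d⁻¹.
After decay, C = 46.77 × e^(−kt) = 46.77 × 0.9183 = 42.95 mg/L.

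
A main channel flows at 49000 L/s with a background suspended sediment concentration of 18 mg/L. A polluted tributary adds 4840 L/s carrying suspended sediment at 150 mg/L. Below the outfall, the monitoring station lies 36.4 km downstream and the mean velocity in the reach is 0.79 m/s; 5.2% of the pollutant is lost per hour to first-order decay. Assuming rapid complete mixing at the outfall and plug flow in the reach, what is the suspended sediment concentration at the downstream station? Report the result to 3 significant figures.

15.1 mg/L

After mixing, C = (49000·18.00 + 4840·150.0) / 53840 = 1608000/53840 = 29.87 mg/L.
Travel time t = 36.4·1000 / 0.79 = 46080 s = 12.80 h.
5.2%/h lost → k = −ln(1 − 0.052) = 0.05340 h⁻¹.
After decay, C = 29.87 × e^(−kt) = 29.87 × 0.5049 = 15.08 mg/L.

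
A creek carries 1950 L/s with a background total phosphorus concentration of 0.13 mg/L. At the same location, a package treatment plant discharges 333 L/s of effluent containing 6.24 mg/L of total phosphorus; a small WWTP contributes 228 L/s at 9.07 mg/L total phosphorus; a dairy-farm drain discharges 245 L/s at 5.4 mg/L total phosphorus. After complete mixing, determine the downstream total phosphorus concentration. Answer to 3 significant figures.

2.08 mg/L

Mixed concentration C = ΣQC/ΣQ = (1950·0.1300 + 333.0·6.240 + 228.0·9.070 + 245.0·5.400) / 2756 = 5722/2756 = 2.076 mg/L.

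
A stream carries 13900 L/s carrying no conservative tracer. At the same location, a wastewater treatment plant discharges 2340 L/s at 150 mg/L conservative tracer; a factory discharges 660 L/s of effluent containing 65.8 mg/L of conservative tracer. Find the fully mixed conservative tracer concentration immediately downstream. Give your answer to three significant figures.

23.3 mg/L

Mass balance: C = (13900·0 + 2340·150.0 + 660.0·65.80) / 16900 = 394400/16900 = 23.34 mg/L.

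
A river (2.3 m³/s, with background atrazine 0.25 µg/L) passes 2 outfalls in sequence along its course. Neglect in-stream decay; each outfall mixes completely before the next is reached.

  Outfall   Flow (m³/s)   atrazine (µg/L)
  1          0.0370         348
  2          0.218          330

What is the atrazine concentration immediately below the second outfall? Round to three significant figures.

After outfall 1: Q = 2.300 + 0.03700 = 2.337 m³/s; C = (2.300·0.2500 + 0.03700·348.0)/2.337 = 5.756 µg/L.
After outfall 2: Q = 2.337 + 0.2180 = 2.555 m³/s; C = (2.337·5.756 + 0.2180·330.0)/2.555 = 33.42 µg/L.

33.4 µg/L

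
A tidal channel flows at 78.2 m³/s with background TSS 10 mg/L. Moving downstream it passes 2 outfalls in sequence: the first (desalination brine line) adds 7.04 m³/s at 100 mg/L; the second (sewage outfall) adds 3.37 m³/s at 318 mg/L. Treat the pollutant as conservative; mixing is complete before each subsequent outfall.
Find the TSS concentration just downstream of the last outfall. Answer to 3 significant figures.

Below outfall 1: Q → 85.24 m³/s, C = (78.20·10.00 + 7.040·100.0)/85.24 = 17.43 mg/L.
Below outfall 2: Q → 88.61 m³/s, C = (85.24·17.43 + 3.370·318.0)/88.61 = 28.86 mg/L.

28.9 mg/L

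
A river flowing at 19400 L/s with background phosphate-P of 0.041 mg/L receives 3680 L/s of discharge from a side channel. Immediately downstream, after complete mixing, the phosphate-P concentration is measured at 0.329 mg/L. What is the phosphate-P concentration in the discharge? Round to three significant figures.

1.85 mg/L

Mass balance: 19400·0.04100 + 3680·Cₑ = 23080·0.3290
→ Cₑ = (23080·0.3290 − 19400·0.04100) / 3680 = 1.847 mg/L.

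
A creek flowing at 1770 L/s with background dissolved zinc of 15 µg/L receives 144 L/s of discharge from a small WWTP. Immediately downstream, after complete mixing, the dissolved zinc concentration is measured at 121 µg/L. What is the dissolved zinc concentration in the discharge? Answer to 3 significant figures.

1420 µg/L

Mass balance: 1770·15.00 + 144.0·Cₑ = 1914·121.0
→ Cₑ = (1914·121.0 − 1770·15.00) / 144.0 = 1424 µg/L.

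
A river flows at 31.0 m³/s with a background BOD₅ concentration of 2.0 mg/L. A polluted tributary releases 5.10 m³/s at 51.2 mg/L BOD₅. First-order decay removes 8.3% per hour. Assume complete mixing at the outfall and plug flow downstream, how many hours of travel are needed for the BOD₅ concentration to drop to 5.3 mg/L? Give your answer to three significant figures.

6.05 h

Mixed concentration C = ΣQC/ΣQ = (31.00·2.000 + 5.100·51.20) / 36.10 = 323.1/36.10 = 8.951 mg/L.
8.3%/h lost → k = −ln(1 − 0.083) = 0.08665 h⁻¹.
8.951·exp(−k·t) = 5.3 → t = ln(8.951/5.3)/k = 21770 s = 6.048 h.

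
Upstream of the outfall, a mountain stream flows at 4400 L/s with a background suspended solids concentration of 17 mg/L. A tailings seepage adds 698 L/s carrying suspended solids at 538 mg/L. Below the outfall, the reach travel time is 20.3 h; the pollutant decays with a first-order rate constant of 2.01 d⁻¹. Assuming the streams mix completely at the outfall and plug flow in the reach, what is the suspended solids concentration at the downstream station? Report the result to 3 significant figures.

Flow-weighted average: C = (4400·17.00 + 698.0·538.0) / 5098 = 450300/5098 = 88.33 mg/L.
Decay over the reach: 88.33·exp(−kt) = 88.33·0.1827 = 16.14 mg/L.

16.1 mg/L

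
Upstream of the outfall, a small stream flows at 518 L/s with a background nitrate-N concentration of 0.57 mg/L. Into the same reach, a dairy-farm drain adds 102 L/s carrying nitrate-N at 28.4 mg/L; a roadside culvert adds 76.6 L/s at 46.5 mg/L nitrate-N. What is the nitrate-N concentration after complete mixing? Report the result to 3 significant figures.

9.70 mg/L

Mixed concentration C = ΣQC/ΣQ = (518.0·0.5700 + 102.0·28.40 + 76.60·46.50) / 696.6 = 6754/696.6 = 9.696 mg/L.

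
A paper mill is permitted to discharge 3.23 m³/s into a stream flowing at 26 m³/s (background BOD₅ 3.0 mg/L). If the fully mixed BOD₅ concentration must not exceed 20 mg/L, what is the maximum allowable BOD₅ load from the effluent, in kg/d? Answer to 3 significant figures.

43800 kg/d

Mass balance at the limit: 26.00·3.000 + 3.230·Cₑ = 29.23·20 → Cₑ = 156.8 mg/L.
Load = 3.230 m³/s × 156.8 g/m³ × 86 400 s/d = 43770 kg/d.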